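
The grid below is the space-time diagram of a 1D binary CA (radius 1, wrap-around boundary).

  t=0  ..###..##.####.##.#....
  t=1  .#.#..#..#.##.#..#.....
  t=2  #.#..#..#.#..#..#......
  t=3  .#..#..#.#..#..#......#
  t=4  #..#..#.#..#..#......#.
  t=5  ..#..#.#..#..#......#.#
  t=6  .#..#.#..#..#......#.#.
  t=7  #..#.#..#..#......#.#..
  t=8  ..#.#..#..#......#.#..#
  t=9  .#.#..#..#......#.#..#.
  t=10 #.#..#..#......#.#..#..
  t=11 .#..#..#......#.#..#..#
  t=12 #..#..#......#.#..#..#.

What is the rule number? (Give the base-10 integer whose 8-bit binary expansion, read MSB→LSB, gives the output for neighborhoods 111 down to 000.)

162

  nb ###: next=#  (t=0,i=3, bit7=1)
  nb ##.: next=.  (t=0,i=4, bit6=0)
  nb #.#: next=#  (t=0,i=9, bit5=1)
  nb #..: next=.  (t=0,i=5, bit4=0)
  nb .##: next=.  (t=0,i=2, bit3=0)
  nb .#.: next=.  (t=0,i=18, bit2=0)
  nb ..#: next=#  (t=0,i=1, bit1=1)
  nb ...: next=.  (t=0,i=0, bit0=0)
  bits 10100010 = 162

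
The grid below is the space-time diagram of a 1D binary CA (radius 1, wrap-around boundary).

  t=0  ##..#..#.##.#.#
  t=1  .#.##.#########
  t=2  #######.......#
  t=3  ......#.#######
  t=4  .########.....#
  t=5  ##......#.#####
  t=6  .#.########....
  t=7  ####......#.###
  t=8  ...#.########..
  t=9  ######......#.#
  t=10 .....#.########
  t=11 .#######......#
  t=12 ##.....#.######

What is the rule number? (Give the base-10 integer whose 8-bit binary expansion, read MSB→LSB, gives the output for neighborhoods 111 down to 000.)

  nb ###: next=.  (t=0,i=0, bit7=0)
  nb ##.: next=#  (t=0,i=1, bit6=1)
  nb #.#: next=#  (t=0,i=8, bit5=1)
  nb #..: next=.  (t=0,i=2, bit4=0)
  nb .##: next=#  (t=0,i=9, bit3=1)
  nb .#.: next=#  (t=0,i=4, bit2=1)
  nb ..#: next=#  (t=0,i=3, bit1=1)
  nb ...: next=#  (t=2,i=8, bit0=1)
  bits 01101111 = 111

111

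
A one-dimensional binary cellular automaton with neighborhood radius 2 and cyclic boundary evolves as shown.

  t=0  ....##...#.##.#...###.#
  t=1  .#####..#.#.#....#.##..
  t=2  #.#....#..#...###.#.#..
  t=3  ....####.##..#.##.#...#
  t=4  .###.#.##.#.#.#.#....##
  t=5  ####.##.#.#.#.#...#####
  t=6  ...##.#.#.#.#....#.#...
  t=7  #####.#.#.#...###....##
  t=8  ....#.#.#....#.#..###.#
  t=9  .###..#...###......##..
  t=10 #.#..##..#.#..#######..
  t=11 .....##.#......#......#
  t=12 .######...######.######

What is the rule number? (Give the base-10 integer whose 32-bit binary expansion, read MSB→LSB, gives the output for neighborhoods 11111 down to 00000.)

681965663

  ##### -> .   bit 31 = 0  t=1,i=3
  ####. -> .   bit 30 = 0  t=1,i=4
  ###.# -> #   bit 29 = 1  t=0,i=20
  ###.. -> .   bit 28 = 0  t=1,i=5
  ##.## -> #   bit 27 = 1  t=3,i=8
  ##.#. -> .   bit 26 = 0  t=0,i=13
  ##..# -> .   bit 25 = 0  t=1,i=6
  ##... -> .   bit 24 = 0  t=0,i=6
  #.### -> #   bit 23 = 1  t=4,i=1
  #.##. -> .   bit 22 = 0  t=0,i=11
  #.#.# -> #   bit 21 = 1  t=1,i=10
  #.#.. -> .   bit 20 = 0  t=0,i=14
  #..## -> .   bit 19 = 0  t=8,i=17
  #..#. -> #   bit 18 = 1  t=1,i=7
  #...# -> .   bit 17 = 0  t=0,i=7
  #.... -> #   bit 16 = 1  t=0,i=1
  .#### -> #   bit 15 = 1  t=1,i=2
  .###. -> #   bit 14 = 1  t=0,i=19
  .##.# -> #   bit 13 = 1  t=0,i=12
  .##.. -> #   bit 12 = 1  t=0,i=5
  .#.## -> #   bit 11 = 1  t=0,i=10
  .#.#. -> .   bit 10 = 0  t=1,i=9
  .#..# -> .   bit 9 = 0  t=2,i=8
  .#... -> .   bit 8 = 0  t=0,i=0
  ..### -> .   bit 7 = 0  t=0,i=18
  ..##. -> #   bit 6 = 1  t=0,i=4
  ..#.# -> .   bit 5 = 0  t=0,i=9
  ..#.. -> #   bit 4 = 1  t=2,i=7
  ...## -> #   bit 3 = 1  t=0,i=3
  ...#. -> #   bit 2 = 1  t=0,i=8
  ....# -> #   bit 1 = 1  t=0,i=2
  ..... -> #   bit 0 = 1  t=6,i=0
  bits 00101000101001011111100001011111 = 681965663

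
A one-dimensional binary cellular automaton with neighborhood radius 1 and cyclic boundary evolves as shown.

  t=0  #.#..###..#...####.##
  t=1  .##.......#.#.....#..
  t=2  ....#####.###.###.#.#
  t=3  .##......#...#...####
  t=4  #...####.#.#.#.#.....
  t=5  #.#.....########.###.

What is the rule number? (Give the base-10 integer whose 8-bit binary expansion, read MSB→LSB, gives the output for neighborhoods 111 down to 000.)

37

  nb ###: next=.  (t=0,i=6, bit7=0)
  nb ##.: next=.  (t=0,i=0, bit6=0)
  nb #.#: next=#  (t=0,i=1, bit5=1)
  nb #..: next=.  (t=0,i=3, bit4=0)
  nb .##: next=.  (t=0,i=5, bit3=0)
  nb .#.: next=#  (t=0,i=2, bit2=1)
  nb ..#: next=.  (t=0,i=4, bit1=0)
  nb ...: next=#  (t=0,i=12, bit0=1)
  bits 00100101 = 37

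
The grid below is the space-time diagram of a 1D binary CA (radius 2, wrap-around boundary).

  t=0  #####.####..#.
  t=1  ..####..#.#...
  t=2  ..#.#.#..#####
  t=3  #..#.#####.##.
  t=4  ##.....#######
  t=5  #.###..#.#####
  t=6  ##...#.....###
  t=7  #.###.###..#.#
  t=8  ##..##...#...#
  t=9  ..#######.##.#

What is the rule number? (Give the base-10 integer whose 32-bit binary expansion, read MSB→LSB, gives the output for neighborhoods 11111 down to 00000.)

  ##### -> #   bit 31 = 1  t=0,i=2
  ####. -> #   bit 30 = 1  t=0,i=3
  ###.# -> #   bit 29 = 1  t=0,i=4
  ###.. -> .   bit 28 = 0  t=0,i=9
  ##.## -> #   bit 27 = 1  t=0,i=5
  ##.#. -> #   bit 26 = 1  t=3,i=13
  ##..# -> #   bit 25 = 1  t=0,i=10
  ##... -> #   bit 24 = 1  t=4,i=2
  #.### -> .   bit 23 = 0  t=0,i=0
  #.##. -> #   bit 22 = 1  t=3,i=11
  #.#.# -> .   bit 21 = 0  t=2,i=4
  #.#.. -> #   bit 20 = 1  t=1,i=10
  #..## -> #   bit 19 = 1  t=2,i=8
  #..#. -> .   bit 18 = 0  t=0,i=11
  #...# -> #   bit 17 = 1  t=6,i=3
  #.... -> #   bit 16 = 1  t=1,i=12
  .#### -> .   bit 15 = 0  t=0,i=1
  .###. -> .   bit 14 = 0  t=5,i=3
  .##.# -> #   bit 13 = 1  t=3,i=12
  .##.. -> #   bit 12 = 1  t=8,i=5
  .#.## -> .   bit 11 = 0  t=0,i=13
  .#.#. -> #   bit 10 = 1  t=1,i=9
  .#..# -> #   bit 9 = 1  t=2,i=7
  .#... -> #   bit 8 = 1  t=1,i=11
  ..### -> #   bit 7 = 1  t=1,i=2
  ..##. -> #   bit 6 = 1  t=8,i=4
  ..#.# -> .   bit 5 = 0  t=0,i=12
  ..#.. -> .   bit 4 = 0  t=6,i=5
  ...## -> .   bit 3 = 0  t=1,i=1
  ...#. -> #   bit 2 = 1  t=6,i=4
  ....# -> .   bit 1 = 0  t=1,i=0
  ..... -> #   bit 0 = 1  t=1,i=13
  bits 11101111010110110011011111000101 = 4015732677

4015732677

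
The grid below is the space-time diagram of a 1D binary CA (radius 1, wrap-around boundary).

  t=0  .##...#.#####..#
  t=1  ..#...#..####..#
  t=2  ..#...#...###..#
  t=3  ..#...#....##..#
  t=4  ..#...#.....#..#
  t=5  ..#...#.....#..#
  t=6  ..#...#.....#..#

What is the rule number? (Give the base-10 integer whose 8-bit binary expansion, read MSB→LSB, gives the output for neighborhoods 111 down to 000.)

  ### -> #   bit 7 = 1  t=0,i=9
  ##. -> #   bit 6 = 1  t=0,i=2
  #.# -> .   bit 5 = 0  t=0,i=0
  #.. -> .   bit 4 = 0  t=0,i=3
  .## -> .   bit 3 = 0  t=0,i=1
  .#. -> #   bit 2 = 1  t=0,i=6
  ..# -> .   bit 1 = 0  t=0,i=5
  ... -> .   bit 0 = 0  t=0,i=4
  bits 11000100 = 196

196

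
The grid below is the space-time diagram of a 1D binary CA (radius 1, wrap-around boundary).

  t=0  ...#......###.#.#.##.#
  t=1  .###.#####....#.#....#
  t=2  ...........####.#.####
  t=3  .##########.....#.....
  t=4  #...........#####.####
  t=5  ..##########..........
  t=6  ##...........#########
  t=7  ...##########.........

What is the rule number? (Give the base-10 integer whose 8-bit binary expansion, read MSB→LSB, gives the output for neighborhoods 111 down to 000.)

7

  ### -> .   bit 7 = 0  t=0,i=11
  ##. -> .   bit 6 = 0  t=0,i=12
  #.# -> .   bit 5 = 0  t=0,i=13
  #.. -> .   bit 4 = 0  t=0,i=0
  .## -> .   bit 3 = 0  t=0,i=10
  .#. -> #   bit 2 = 1  t=0,i=3
  ..# -> #   bit 1 = 1  t=0,i=2
  ... -> #   bit 0 = 1  t=0,i=1
  bits 00000111 = 7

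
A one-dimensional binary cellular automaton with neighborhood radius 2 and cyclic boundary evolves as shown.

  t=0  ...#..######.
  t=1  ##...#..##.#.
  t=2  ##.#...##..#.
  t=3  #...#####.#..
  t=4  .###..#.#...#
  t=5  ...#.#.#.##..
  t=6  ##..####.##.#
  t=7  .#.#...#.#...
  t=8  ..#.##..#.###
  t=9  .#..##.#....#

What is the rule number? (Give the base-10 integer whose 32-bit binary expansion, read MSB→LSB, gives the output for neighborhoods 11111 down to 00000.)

  [31] ##### => #  t=0,i=8
  [30] ####. => .  t=0,i=10
  [29] ###.# => #  t=3,i=8
  [28] ###.. => #  t=0,i=11
  [27] ##.## => .  t=6,i=8
  [26] ##.#. => .  t=1,i=10
  [25] ##..# => .  t=2,i=9
  [24] ##... => .  t=0,i=12
  [23] #.### => .  t=4,i=1
  [22] #.##. => #  t=1,i=0
  [21] #.#.# => #  t=1,i=11
  [20] #.#.. => .  t=2,i=3
  [19] #..## => #  t=0,i=5
  [18] #..#. => #  t=2,i=10
  [17] #...# => #  t=1,i=3
  [16] #.... => #  t=0,i=0
  [15] .#### => .  t=0,i=7
  [14] .###. => .  t=4,i=2
  [13] .##.# => .  t=1,i=9
  [12] .##.. => #  t=1,i=1
  [11] .#.## => .  t=1,i=12
  [10] .#.#. => #  t=4,i=7
  [9] .#..# => .  t=0,i=4
  [8] .#... => #  t=2,i=4
  [7] ..### => .  t=0,i=6
  [6] ..##. => #  t=1,i=8
  [5] ..#.# => .  t=2,i=11
  [4] ..#.. => .  t=0,i=3
  [3] ...## => #  t=2,i=6
  [2] ...#. => .  t=0,i=2
  [1] ....# => #  t=0,i=1
  [0] ..... => #  t=5,i=0
  bits 10110000011011110001010101001011 = 2960069963

2960069963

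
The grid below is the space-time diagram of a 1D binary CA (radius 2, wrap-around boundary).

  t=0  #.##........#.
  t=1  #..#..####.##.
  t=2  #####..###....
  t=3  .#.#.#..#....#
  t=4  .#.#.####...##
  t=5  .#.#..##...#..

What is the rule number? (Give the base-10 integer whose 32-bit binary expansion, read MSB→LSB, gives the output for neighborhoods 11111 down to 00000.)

  nb #####: next=.  (t=2,i=2, bit31=0)
  nb ####.: next=#  (t=1,i=8, bit30=1)
  nb ###.#: next=#  (t=1,i=9, bit29=1)
  nb ###..: next=.  (t=2,i=4, bit28=0)
  nb ##.##: next=.  (t=1,i=10, bit27=0)
  nb ##.#.: next=.  (t=1,i=13, bit26=0)
  nb ##..#: next=#  (t=2,i=5, bit25=1)
  nb ##...: next=.  (t=0,i=4, bit24=0)
  nb #.###: next=.  (t=4,i=5, bit23=0)
  nb #.##.: next=.  (t=0,i=2, bit22=0)
  nb #.#.#: next=#  (t=0,i=0, bit21=1)
  nb #.#..: next=#  (t=1,i=0, bit20=1)
  nb #..##: next=.  (t=1,i=5, bit19=0)
  nb #..#.: next=#  (t=1,i=2, bit18=1)
  nb #...#: next=.  (t=4,i=10, bit17=0)
  nb #....: next=.  (t=0,i=5, bit16=0)
  nb .####: next=#  (t=1,i=7, bit15=1)
  nb .###.: next=#  (t=2,i=8, bit14=1)
  nb .##.#: next=.  (t=1,i=12, bit13=0)
  nb .##..: next=#  (t=0,i=3, bit12=1)
  nb .#.##: next=.  (t=0,i=1, bit11=0)
  nb .#.#.: next=.  (t=0,i=13, bit10=0)
  nb .#..#: next=#  (t=1,i=1, bit9=1)
  nb .#...: next=.  (t=3,i=9, bit8=0)
  nb ..###: next=.  (t=1,i=6, bit7=0)
  nb ..##.: next=.  (t=4,i=12, bit6=0)
  nb ..#.#: next=#  (t=0,i=12, bit5=1)
  nb ..#..: next=#  (t=1,i=3, bit4=1)
  nb ...##: next=#  (t=2,i=13, bit3=1)
  nb ...#.: next=#  (t=0,i=11, bit2=1)
  nb ....#: next=.  (t=0,i=10, bit1=0)
  nb .....: next=#  (t=0,i=6, bit0=1)
  bits 01100010001101001101001000111101 = 1647628861

1647628861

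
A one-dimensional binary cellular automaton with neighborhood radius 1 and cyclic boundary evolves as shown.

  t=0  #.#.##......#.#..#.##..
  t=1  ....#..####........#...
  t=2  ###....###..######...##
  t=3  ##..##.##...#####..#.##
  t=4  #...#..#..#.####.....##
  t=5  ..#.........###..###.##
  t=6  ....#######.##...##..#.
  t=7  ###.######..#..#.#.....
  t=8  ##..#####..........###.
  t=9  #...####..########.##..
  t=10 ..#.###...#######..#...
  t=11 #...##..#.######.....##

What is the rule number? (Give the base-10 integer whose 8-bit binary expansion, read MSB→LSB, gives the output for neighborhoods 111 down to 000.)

137

  ### -> #   bit 7 = 1  t=1,i=8
  ##. -> .   bit 6 = 0  t=0,i=5
  #.# -> .   bit 5 = 0  t=0,i=1
  #.. -> .   bit 4 = 0  t=0,i=6
  .## -> #   bit 3 = 1  t=0,i=4
  .#. -> .   bit 2 = 0  t=0,i=0
  ..# -> .   bit 1 = 0  t=0,i=11
  ... -> #   bit 0 = 1  t=0,i=7
  bits 10001001 = 137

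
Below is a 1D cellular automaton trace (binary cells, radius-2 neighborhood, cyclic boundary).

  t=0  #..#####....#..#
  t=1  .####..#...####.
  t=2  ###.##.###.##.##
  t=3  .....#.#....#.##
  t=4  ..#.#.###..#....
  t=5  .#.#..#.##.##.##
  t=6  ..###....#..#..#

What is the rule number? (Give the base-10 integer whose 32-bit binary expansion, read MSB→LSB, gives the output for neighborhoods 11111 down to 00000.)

312125333

  nb #####: next=.  (t=0,i=5, bit31=0)
  nb ####.: next=.  (t=0,i=6, bit30=0)
  nb ###.#: next=.  (t=2,i=2, bit29=0)
  nb ###..: next=#  (t=0,i=7, bit28=1)
  nb ##.##: next=.  (t=2,i=3, bit27=0)
  nb ##.#.: next=.  (t=5,i=0, bit26=0)
  nb ##..#: next=#  (t=0,i=1, bit25=1)
  nb ##...: next=.  (t=0,i=8, bit24=0)
  nb #.###: next=#  (t=2,i=7, bit23=1)
  nb #.##.: next=.  (t=2,i=4, bit22=0)
  nb #.#.#: next=.  (t=4,i=4, bit21=0)
  nb #.#..: next=#  (t=3,i=7, bit20=1)
  nb #..##: next=#  (t=0,i=2, bit19=1)
  nb #..#.: next=.  (t=1,i=6, bit18=0)
  nb #...#: next=#  (t=1,i=9, bit17=1)
  nb #....: next=.  (t=0,i=9, bit16=0)
  nb .####: next=#  (t=0,i=4, bit15=1)
  nb .###.: next=.  (t=2,i=8, bit14=0)
  nb .##.#: next=#  (t=2,i=5, bit13=1)
  nb .##..: next=.  (t=0,i=0, bit12=0)
  nb .#.##: next=.  (t=3,i=13, bit11=0)
  nb .#.#.: next=#  (t=3,i=6, bit10=1)
  nb .#..#: next=#  (t=0,i=13, bit9=1)
  nb .#...: next=#  (t=1,i=8, bit8=1)
  nb ..###: next=#  (t=0,i=3, bit7=1)
  nb ..##.: next=.  (t=0,i=15, bit6=0)
  nb ..#.#: next=.  (t=3,i=5, bit5=0)
  nb ..#..: next=#  (t=0,i=12, bit4=1)
  nb ...##: next=.  (t=1,i=10, bit3=0)
  nb ...#.: next=#  (t=0,i=11, bit2=1)
  nb ....#: next=.  (t=0,i=10, bit1=0)
  nb .....: next=#  (t=3,i=2, bit0=1)
  bits 00010010100110101010011110010101 = 312125333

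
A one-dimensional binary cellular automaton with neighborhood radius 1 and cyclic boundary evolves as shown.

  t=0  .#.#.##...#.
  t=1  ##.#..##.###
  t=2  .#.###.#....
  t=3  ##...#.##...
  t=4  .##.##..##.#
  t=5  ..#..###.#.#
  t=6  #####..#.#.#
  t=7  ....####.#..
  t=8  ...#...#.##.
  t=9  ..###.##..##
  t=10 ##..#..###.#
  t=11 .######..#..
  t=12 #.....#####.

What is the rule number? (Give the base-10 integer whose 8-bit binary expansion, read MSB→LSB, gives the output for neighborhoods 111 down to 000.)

  [7] ### => .  t=1,i=0
  [6] ##. => #  t=0,i=6
  [5] #.# => .  t=0,i=2
  [4] #.. => #  t=0,i=7
  [3] .## => .  t=0,i=5
  [2] .#. => #  t=0,i=1
  [1] ..# => #  t=0,i=0
  [0] ... => .  t=0,i=8
  bits 01010110 = 86

86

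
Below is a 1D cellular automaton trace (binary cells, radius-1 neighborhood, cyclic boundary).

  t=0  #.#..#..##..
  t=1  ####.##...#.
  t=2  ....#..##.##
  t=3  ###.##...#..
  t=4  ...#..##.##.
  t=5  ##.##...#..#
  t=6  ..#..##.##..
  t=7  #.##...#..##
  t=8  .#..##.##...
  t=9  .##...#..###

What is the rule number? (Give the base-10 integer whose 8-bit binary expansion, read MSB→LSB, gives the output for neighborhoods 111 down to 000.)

  [7] ### => .  t=1,i=1
  [6] ##. => .  t=0,i=9
  [5] #.# => #  t=0,i=1
  [4] #.. => #  t=0,i=3
  [3] .## => .  t=0,i=8
  [2] .#. => #  t=0,i=0
  [1] ..# => .  t=0,i=4
  [0] ... => #  t=1,i=8
  bits 00110101 = 53

53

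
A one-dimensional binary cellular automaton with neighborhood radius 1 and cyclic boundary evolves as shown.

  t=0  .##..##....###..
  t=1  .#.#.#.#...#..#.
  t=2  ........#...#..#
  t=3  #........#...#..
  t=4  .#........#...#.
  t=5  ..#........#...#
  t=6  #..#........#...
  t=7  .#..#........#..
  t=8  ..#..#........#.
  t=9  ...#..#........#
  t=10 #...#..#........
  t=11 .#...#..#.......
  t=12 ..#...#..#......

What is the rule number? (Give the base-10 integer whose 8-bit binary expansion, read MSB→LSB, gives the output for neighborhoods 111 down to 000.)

  ###|.  b7=0 t=0,i=12
  ##.|.  b6=0 t=0,i=2
  #.#|.  b5=0 t=1,i=2
  #..|#  b4=1 t=0,i=3
  .##|#  b3=1 t=0,i=1
  .#.|.  b2=0 t=1,i=1
  ..#|.  b1=0 t=0,i=0
  ...|.  b0=0 t=0,i=8
  bits 00011000 = 24

24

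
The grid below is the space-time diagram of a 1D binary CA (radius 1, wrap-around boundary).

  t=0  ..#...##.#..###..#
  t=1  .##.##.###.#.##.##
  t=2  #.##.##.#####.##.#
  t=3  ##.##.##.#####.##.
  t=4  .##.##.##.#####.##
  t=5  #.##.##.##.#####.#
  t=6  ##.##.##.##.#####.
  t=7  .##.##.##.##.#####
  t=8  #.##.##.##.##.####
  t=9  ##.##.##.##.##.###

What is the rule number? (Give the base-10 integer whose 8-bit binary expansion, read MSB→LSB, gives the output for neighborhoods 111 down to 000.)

  nb ###: next=#  (t=0,i=13, bit7=1)
  nb ##.: next=#  (t=0,i=7, bit6=1)
  nb #.#: next=#  (t=0,i=8, bit5=1)
  nb #..: next=.  (t=0,i=0, bit4=0)
  nb .##: next=.  (t=0,i=6, bit3=0)
  nb .#.: next=#  (t=0,i=2, bit2=1)
  nb ..#: next=#  (t=0,i=1, bit1=1)
  nb ...: next=#  (t=0,i=4, bit0=1)
  bits 11100111 = 231

231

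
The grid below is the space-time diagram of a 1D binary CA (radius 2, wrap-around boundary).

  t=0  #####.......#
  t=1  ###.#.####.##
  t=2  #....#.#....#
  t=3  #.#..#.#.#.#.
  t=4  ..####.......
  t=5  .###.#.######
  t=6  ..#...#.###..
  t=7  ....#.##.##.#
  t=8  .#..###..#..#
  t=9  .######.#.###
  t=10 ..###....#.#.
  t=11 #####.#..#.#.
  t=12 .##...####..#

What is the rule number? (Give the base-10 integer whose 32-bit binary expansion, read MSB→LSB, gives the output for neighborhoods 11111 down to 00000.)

  nb #####: next=#  (t=0,i=1, bit31=1)
  nb ####.: next=.  (t=0,i=3, bit30=0)
  nb ###.#: next=.  (t=1,i=2, bit29=0)
  nb ###..: next=#  (t=0,i=4, bit28=1)
  nb ##.##: next=.  (t=1,i=10, bit27=0)
  nb ##.#.: next=.  (t=1,i=3, bit26=0)
  nb ##..#: next=.  (t=8,i=7, bit25=0)
  nb ##...: next=.  (t=0,i=5, bit24=0)
  nb #.###: next=.  (t=1,i=6, bit23=0)
  nb #.##.: next=#  (t=7,i=6, bit22=1)
  nb #.#.#: next=.  (t=1,i=4, bit21=0)
  nb #.#..: next=#  (t=2,i=7, bit20=1)
  nb #..##: next=#  (t=8,i=3, bit19=1)
  nb #..#.: next=#  (t=3,i=4, bit18=1)
  nb #...#: next=#  (t=6,i=4, bit17=1)
  nb #....: next=#  (t=0,i=6, bit16=1)
  nb .####: next=#  (t=0,i=0, bit15=1)
  nb .###.: next=#  (t=5,i=2, bit14=1)
  nb .##.#: next=.  (t=7,i=7, bit13=0)
  nb .##..: next=#  (t=2,i=0, bit12=1)
  nb .#.##: next=#  (t=1,i=5, bit11=1)
  nb .#.#.: next=.  (t=2,i=6, bit10=0)
  nb .#..#: next=#  (t=3,i=3, bit9=1)
  nb .#...: next=.  (t=2,i=8, bit8=0)
  nb ..###: next=#  (t=0,i=12, bit7=1)
  nb ..##.: next=.  (t=2,i=12, bit6=0)
  nb ..#.#: next=#  (t=2,i=5, bit5=1)
  nb ..#..: next=.  (t=6,i=2, bit4=0)
  nb ...##: next=#  (t=0,i=11, bit3=1)
  nb ...#.: next=.  (t=2,i=4, bit2=0)
  nb ....#: next=.  (t=0,i=10, bit1=0)
  nb .....: next=#  (t=0,i=7, bit0=1)
  bits 10010000010111111101101010101001 = 2422201001

2422201001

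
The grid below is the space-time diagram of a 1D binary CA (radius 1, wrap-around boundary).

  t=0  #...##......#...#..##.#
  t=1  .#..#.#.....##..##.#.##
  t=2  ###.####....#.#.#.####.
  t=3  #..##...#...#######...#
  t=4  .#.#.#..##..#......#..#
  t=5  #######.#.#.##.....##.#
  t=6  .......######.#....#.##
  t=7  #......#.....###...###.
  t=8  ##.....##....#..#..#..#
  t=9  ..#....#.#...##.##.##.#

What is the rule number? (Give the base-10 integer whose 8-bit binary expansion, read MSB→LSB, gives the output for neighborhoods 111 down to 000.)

  ###|.  b7=0 t=2,i=1
  ##.|.  b6=0 t=0,i=0
  #.#|#  b5=1 t=0,i=21
  #..|#  b4=1 t=0,i=1
  .##|#  b3=1 t=0,i=4
  .#.|#  b2=1 t=0,i=12
  ..#|.  b1=0 t=0,i=3
  ...|.  b0=0 t=0,i=2
  bits 00111100 = 60

60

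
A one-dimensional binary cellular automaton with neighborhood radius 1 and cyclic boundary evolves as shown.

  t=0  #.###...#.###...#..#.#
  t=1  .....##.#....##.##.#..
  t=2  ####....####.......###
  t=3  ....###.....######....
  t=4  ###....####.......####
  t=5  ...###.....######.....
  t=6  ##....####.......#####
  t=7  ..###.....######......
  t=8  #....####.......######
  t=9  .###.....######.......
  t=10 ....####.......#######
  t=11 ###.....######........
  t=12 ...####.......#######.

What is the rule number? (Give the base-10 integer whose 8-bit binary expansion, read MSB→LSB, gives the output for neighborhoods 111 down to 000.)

  [7] ### => .  t=0,i=3
  [6] ##. => .  t=0,i=0
  [5] #.# => .  t=0,i=1
  [4] #.. => #  t=0,i=5
  [3] .## => .  t=0,i=2
  [2] .#. => #  t=0,i=8
  [1] ..# => .  t=0,i=7
  [0] ... => #  t=0,i=6
  bits 00010101 = 21

21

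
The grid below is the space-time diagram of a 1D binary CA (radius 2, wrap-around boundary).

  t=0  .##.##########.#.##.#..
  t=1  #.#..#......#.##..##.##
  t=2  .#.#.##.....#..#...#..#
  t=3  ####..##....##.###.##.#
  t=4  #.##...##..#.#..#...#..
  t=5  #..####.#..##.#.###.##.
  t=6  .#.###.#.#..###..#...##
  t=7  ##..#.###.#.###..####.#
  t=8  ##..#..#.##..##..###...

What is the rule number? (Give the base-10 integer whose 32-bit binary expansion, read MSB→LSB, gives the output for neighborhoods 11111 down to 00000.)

1428355000

  ##### -> .   bit 31 = 0  t=0,i=6
  ####. -> #   bit 30 = 1  t=0,i=12
  ###.# -> .   bit 29 = 0  t=0,i=13
  ###.. -> #   bit 28 = 1  t=3,i=3
  ##.## -> .   bit 27 = 0  t=0,i=3
  ##.#. -> #   bit 26 = 1  t=0,i=14
  ##..# -> .   bit 25 = 0  t=1,i=16
  ##... -> #   bit 24 = 1  t=2,i=7
  #.### -> .   bit 23 = 0  t=0,i=4
  #.##. -> .   bit 22 = 0  t=0,i=17
  #.#.# -> #   bit 21 = 1  t=0,i=15
  #.#.. -> .   bit 20 = 0  t=0,i=20
  #..## -> .   bit 19 = 0  t=1,i=17
  #..#. -> .   bit 18 = 0  t=1,i=4
  #...# -> #   bit 17 = 1  t=0,i=22
  #.... -> .   bit 16 = 0  t=1,i=7
  .#### -> #   bit 15 = 1  t=0,i=5
  .###. -> #   bit 14 = 1  t=1,i=22
  .##.# -> #   bit 13 = 1  t=0,i=2
  .##.. -> #   bit 12 = 1  t=1,i=15
  .#.## -> .   bit 11 = 0  t=0,i=16
  .#.#. -> #   bit 10 = 1  t=2,i=0
  .#..# -> #   bit 9 = 1  t=1,i=3
  .#... -> #   bit 8 = 1  t=0,i=21
  ..### -> #   bit 7 = 1  t=5,i=3
  ..##. -> .   bit 6 = 0  t=0,i=1
  ..#.# -> #   bit 5 = 1  t=1,i=12
  ..#.. -> #   bit 4 = 1  t=1,i=5
  ...## -> #   bit 3 = 1  t=0,i=0
  ...#. -> .   bit 2 = 0  t=1,i=11
  ....# -> .   bit 1 = 0  t=1,i=10
  ..... -> .   bit 0 = 0  t=1,i=8
  bits 01010101001000101111011110111000 = 1428355000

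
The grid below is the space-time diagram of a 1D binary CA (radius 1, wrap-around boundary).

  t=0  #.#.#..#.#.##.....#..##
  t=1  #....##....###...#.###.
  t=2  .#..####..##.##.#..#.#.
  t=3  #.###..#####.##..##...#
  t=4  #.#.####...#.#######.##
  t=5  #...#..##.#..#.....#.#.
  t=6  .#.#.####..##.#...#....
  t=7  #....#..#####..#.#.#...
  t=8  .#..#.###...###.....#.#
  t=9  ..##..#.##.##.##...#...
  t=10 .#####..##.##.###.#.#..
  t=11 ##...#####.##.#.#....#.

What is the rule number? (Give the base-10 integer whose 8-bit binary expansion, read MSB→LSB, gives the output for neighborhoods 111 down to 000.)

90

  nb ###: next=.  (t=0,i=22, bit7=0)
  nb ##.: next=#  (t=0,i=0, bit6=1)
  nb #.#: next=.  (t=0,i=1, bit5=0)
  nb #..: next=#  (t=0,i=5, bit4=1)
  nb .##: next=#  (t=0,i=11, bit3=1)
  nb .#.: next=.  (t=0,i=2, bit2=0)
  nb ..#: next=#  (t=0,i=6, bit1=1)
  nb ...: next=.  (t=0,i=14, bit0=0)
  bits 01011010 = 90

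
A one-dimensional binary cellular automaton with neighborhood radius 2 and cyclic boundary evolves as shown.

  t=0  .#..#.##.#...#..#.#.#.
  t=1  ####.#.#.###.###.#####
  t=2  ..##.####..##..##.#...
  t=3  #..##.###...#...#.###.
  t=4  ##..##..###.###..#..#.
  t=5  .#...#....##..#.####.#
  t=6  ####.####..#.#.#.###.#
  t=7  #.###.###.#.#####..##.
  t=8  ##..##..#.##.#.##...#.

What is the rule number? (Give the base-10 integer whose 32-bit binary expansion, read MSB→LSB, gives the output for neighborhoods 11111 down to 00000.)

2033696530

  nb #####: next=.  (t=1,i=0, bit31=0)
  nb ####.: next=#  (t=1,i=2, bit30=1)
  nb ###.#: next=#  (t=1,i=3, bit29=1)
  nb ###..: next=#  (t=2,i=8, bit28=1)
  nb ##.##: next=#  (t=1,i=12, bit27=1)
  nb ##.#.: next=.  (t=0,i=8, bit26=0)
  nb ##..#: next=.  (t=2,i=9, bit25=0)
  nb ##...: next=#  (t=3,i=9, bit24=1)
  nb #.###: next=.  (t=1,i=9, bit23=0)
  nb #.##.: next=.  (t=0,i=6, bit22=0)
  nb #.#.#: next=#  (t=0,i=18, bit21=1)
  nb #.#..: next=#  (t=0,i=9, bit20=1)
  nb #..##: next=.  (t=2,i=10, bit19=0)
  nb #..#.: next=#  (t=0,i=0, bit18=1)
  nb #...#: next=#  (t=0,i=11, bit17=1)
  nb #....: next=#  (t=2,i=20, bit16=1)
  nb .####: next=#  (t=1,i=18, bit15=1)
  nb .###.: next=.  (t=1,i=10, bit14=0)
  nb .##.#: next=#  (t=0,i=7, bit13=1)
  nb .##..: next=#  (t=2,i=12, bit12=1)
  nb .#.##: next=#  (t=0,i=5, bit11=1)
  nb .#.#.: next=#  (t=0,i=17, bit10=1)
  nb .#..#: next=#  (t=0,i=2, bit9=1)
  nb .#...: next=#  (t=0,i=10, bit8=1)
  nb ..###: next=.  (t=4,i=8, bit7=0)
  nb ..##.: next=.  (t=2,i=2, bit6=0)
  nb ..#.#: next=.  (t=0,i=4, bit5=0)
  nb ..#..: next=#  (t=0,i=1, bit4=1)
  nb ...##: next=.  (t=2,i=1, bit3=0)
  nb ...#.: next=.  (t=0,i=12, bit2=0)
  nb ....#: next=#  (t=2,i=0, bit1=1)
  nb .....: next=.  (t=2,i=21, bit0=0)
  bits 01111001001101111011111100010010 = 2033696530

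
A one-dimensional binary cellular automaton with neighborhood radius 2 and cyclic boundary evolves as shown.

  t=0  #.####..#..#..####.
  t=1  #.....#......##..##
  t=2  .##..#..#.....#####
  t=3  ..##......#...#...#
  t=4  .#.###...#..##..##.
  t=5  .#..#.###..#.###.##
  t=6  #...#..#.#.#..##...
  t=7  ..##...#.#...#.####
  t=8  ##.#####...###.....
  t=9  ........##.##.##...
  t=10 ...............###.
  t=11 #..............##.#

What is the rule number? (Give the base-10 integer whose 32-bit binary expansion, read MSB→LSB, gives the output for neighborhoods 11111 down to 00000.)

657150116

  [31] ##### => .  t=2,i=16
  [30] ####. => .  t=0,i=4
  [29] ###.# => #  t=0,i=17
  [28] ###.. => .  t=0,i=5
  [27] ##.## => .  t=2,i=0
  [26] ##.#. => #  t=0,i=18
  [25] ##..# => #  t=0,i=6
  [24] ##... => #  t=1,i=1
  [23] #.### => .  t=0,i=2
  [22] #.##. => .  t=2,i=1
  [21] #.#.# => #  t=0,i=0
  [20] #.#.. => .  t=5,i=1
  [19] #..## => #  t=0,i=13
  [18] #..#. => .  t=0,i=7
  [17] #...# => #  t=3,i=12
  [16] #.... => #  t=1,i=2
  [15] .#### => .  t=0,i=3
  [14] .###. => #  t=1,i=18
  [13] .##.# => .  t=5,i=18
  [12] .##.. => #  t=1,i=14
  [11] .#.## => .  t=0,i=1
  [10] .#.#. => .  t=6,i=8
  [9] .#..# => .  t=0,i=9
  [8] .#... => .  t=1,i=7
  [7] ..### => #  t=0,i=14
  [6] ..##. => .  t=1,i=13
  [5] ..#.# => #  t=4,i=1
  [4] ..#.. => .  t=0,i=8
  [3] ...## => .  t=1,i=12
  [2] ...#. => #  t=1,i=5
  [1] ....# => .  t=1,i=4
  [0] ..... => .  t=1,i=3
  bits 00100111001010110101000010100100 = 657150116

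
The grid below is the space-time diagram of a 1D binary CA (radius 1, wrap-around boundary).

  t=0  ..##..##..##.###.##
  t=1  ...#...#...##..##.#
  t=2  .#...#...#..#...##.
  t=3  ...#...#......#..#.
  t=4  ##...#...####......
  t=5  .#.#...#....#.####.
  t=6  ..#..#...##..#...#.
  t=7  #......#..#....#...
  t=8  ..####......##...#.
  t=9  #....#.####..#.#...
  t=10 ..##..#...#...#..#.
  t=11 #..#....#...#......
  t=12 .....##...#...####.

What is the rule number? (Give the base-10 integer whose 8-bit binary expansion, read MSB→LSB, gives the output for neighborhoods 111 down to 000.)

  ### -> .   bit 7 = 0  t=0,i=14
  ##. -> #   bit 6 = 1  t=0,i=3
  #.# -> #   bit 5 = 1  t=0,i=12
  #.. -> .   bit 4 = 0  t=0,i=0
  .## -> .   bit 3 = 0  t=0,i=2
  .#. -> .   bit 2 = 0  t=1,i=3
  ..# -> .   bit 1 = 0  t=0,i=1
  ... -> #   bit 0 = 1  t=1,i=1
  bits 01100001 = 97

97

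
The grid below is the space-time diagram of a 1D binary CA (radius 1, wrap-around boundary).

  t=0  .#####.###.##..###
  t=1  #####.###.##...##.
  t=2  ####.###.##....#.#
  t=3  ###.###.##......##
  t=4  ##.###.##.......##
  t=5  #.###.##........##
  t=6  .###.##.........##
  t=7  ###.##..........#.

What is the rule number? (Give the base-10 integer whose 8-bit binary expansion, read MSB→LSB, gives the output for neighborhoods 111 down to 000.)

  [7] ### => #  t=0,i=2
  [6] ##. => .  t=0,i=5
  [5] #.# => #  t=0,i=0
  [4] #.. => .  t=0,i=13
  [3] .## => #  t=0,i=1
  [2] .#. => .  t=2,i=15
  [1] ..# => .  t=0,i=14
  [0] ... => .  t=1,i=13
  bits 10101000 = 168

168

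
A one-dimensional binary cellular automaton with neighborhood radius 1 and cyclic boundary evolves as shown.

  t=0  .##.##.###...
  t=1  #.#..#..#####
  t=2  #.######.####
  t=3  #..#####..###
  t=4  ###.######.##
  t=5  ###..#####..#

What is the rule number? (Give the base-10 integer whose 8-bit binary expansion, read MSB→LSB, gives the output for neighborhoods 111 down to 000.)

  ###|#  b7=1 t=0,i=8
  ##.|#  b6=1 t=0,i=2
  #.#|.  b5=0 t=0,i=3
  #..|#  b4=1 t=0,i=10
  .##|.  b3=0 t=0,i=1
  .#.|#  b2=1 t=1,i=2
  ..#|#  b1=1 t=0,i=0
  ...|#  b0=1 t=0,i=11
  bits 11010111 = 215

215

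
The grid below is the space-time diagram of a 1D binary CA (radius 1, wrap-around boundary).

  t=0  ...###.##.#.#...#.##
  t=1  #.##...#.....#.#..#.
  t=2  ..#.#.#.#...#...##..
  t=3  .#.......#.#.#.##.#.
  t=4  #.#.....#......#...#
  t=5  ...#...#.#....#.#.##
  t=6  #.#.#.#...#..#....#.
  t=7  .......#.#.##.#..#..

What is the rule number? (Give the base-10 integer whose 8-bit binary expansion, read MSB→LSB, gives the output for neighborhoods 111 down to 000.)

  [7] ### => .  t=0,i=4
  [6] ##. => .  t=0,i=5
  [5] #.# => .  t=0,i=6
  [4] #.. => #  t=0,i=0
  [3] .## => #  t=0,i=3
  [2] .#. => .  t=0,i=10
  [1] ..# => #  t=0,i=2
  [0] ... => .  t=0,i=1
  bits 00011010 = 26

26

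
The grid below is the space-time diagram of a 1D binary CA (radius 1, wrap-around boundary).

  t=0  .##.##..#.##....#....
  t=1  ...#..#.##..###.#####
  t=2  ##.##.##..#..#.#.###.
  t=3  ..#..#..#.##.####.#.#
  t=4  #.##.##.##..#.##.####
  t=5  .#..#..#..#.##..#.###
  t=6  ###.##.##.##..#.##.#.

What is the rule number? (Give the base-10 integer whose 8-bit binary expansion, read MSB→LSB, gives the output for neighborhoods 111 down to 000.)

  [7] ### => #  t=1,i=13
  [6] ##. => .  t=0,i=2
  [5] #.# => #  t=0,i=3
  [4] #.. => #  t=0,i=6
  [3] .## => .  t=0,i=1
  [2] .#. => #  t=0,i=8
  [1] ..# => .  t=0,i=0
  [0] ... => #  t=0,i=13
  bits 10110101 = 181

181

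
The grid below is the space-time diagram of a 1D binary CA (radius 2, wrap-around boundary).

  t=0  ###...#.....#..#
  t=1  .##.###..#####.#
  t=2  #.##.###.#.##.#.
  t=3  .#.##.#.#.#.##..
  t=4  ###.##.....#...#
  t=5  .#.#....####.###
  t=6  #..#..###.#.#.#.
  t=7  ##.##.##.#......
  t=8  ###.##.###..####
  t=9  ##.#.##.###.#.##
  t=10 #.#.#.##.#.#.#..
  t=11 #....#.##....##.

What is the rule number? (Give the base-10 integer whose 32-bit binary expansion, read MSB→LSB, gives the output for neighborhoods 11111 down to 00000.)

  nb #####: next=#  (t=1,i=11, bit31=1)
  nb ####.: next=#  (t=0,i=1, bit30=1)
  nb ###.#: next=.  (t=1,i=13, bit29=0)
  nb ###..: next=#  (t=0,i=2, bit28=1)
  nb ##.##: next=#  (t=1,i=3, bit27=1)
  nb ##.#.: next=#  (t=1,i=14, bit26=1)
  nb ##..#: next=#  (t=1,i=7, bit25=1)
  nb ##...: next=.  (t=0,i=3, bit24=0)
  nb #.###: next=.  (t=1,i=4, bit23=0)
  nb #.##.: next=.  (t=1,i=1, bit22=0)
  nb #.#.#: next=.  (t=1,i=15, bit21=0)
  nb #.#..: next=#  (t=5,i=3, bit20=1)
  nb #..##: next=.  (t=0,i=14, bit19=0)
  nb #..#.: next=.  (t=6,i=2, bit18=0)
  nb #...#: next=#  (t=0,i=4, bit17=1)
  nb #....: next=.  (t=0,i=8, bit16=0)
  nb .####: next=.  (t=0,i=0, bit15=0)
  nb .###.: next=#  (t=1,i=5, bit14=1)
  nb .##.#: next=#  (t=1,i=2, bit13=1)
  nb .##..: next=.  (t=3,i=13, bit12=0)
  nb .#.##: next=#  (t=1,i=0, bit11=1)
  nb .#.#.: next=.  (t=2,i=15, bit10=0)
  nb .#..#: next=#  (t=0,i=13, bit9=1)
  nb .#...: next=.  (t=0,i=7, bit8=0)
  nb ..###: next=#  (t=0,i=15, bit7=1)
  nb ..##.: next=#  (t=7,i=0, bit6=1)
  nb ..#.#: next=#  (t=3,i=1, bit5=1)
  nb ..#..: next=#  (t=0,i=6, bit4=1)
  nb ...##: next=#  (t=4,i=14, bit3=1)
  nb ...#.: next=#  (t=0,i=5, bit2=1)
  nb ....#: next=#  (t=0,i=10, bit1=1)
  nb .....: next=#  (t=0,i=9, bit0=1)
  bits 11011110000100100110101011111111 = 3725748991

3725748991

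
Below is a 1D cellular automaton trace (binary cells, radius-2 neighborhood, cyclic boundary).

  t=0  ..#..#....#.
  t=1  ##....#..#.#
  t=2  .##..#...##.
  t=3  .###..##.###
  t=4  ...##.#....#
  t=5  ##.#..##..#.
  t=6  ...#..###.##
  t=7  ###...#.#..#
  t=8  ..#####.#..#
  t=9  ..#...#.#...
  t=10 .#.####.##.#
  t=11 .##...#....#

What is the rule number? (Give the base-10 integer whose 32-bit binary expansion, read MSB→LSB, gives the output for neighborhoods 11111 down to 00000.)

858921445

  #####|.  b31=0 t=8,i=4
  ####.|.  b30=0 t=7,i=1
  ###.#|#  b29=1 t=3,i=11
  ###..|#  b28=1 t=1,i=1
  ##.##|.  b27=0 t=3,i=0
  ##.#.|.  b26=0 t=4,i=5
  ##..#|#  b25=1 t=2,i=3
  ##...|#  b24=1 t=1,i=2
  #.###|.  b23=0 t=1,i=11
  #.##.|.  b22=0 t=5,i=0
  #.#.#|#  b21=1 t=10,i=1
  #.#..|#  b20=1 t=4,i=6
  #..##|.  b19=0 t=2,i=0
  #..#.|.  b18=0 t=0,i=4
  #...#|#  b17=1 t=0,i=0
  #....|.  b16=0 t=0,i=7
  .####|.  b15=0 t=7,i=0
  .###.|.  b14=0 t=1,i=0
  .##.#|.  b13=0 t=3,i=7
  .##..|#  b12=1 t=2,i=2
  .#.##|#  b11=1 t=1,i=10
  .#.#.|.  b10=0 t=7,i=7
  .#..#|.  b9=0 t=0,i=3
  .#...|#  b8=1 t=0,i=6
  ..###|#  b7=1 t=6,i=6
  ..##.|#  b6=1 t=2,i=1
  ..#.#|#  b5=1 t=1,i=9
  ..#..|.  b4=0 t=0,i=2
  ...##|.  b3=0 t=2,i=8
  ...#.|#  b2=1 t=0,i=1
  ....#|.  b1=0 t=0,i=8
  .....|#  b0=1 t=9,i=11
  bits 00110011001100100001100111100101 = 858921445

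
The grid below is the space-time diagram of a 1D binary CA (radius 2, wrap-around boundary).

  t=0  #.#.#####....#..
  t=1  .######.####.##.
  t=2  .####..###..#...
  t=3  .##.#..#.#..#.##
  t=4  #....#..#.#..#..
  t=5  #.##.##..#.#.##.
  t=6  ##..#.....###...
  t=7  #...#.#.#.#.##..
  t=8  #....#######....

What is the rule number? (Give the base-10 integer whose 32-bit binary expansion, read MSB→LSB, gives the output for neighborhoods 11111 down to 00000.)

  #####|#  b31=1 t=0,i=6
  ####.|.  b30=0 t=0,i=7
  ###.#|.  b29=0 t=1,i=6
  ###..|#  b28=1 t=0,i=8
  ##.##|#  b27=1 t=1,i=7
  ##.#.|.  b26=0 t=3,i=3
  ##..#|.  b25=0 t=1,i=15
  ##...|#  b24=1 t=0,i=9
  #.###|#  b23=1 t=0,i=4
  #.##.|.  b22=0 t=1,i=13
  #.#.#|#  b21=1 t=0,i=2
  #.#..|.  b20=0 t=3,i=4
  #..##|.  b19=0 t=1,i=0
  #..#.|.  b18=0 t=0,i=15
  #...#|.  b17=0 t=6,i=14
  #....|#  b16=1 t=0,i=10
  .####|#  b15=1 t=0,i=5
  .###.|.  b14=0 t=2,i=8
  .##.#|.  b13=0 t=3,i=2
  .##..|.  b12=0 t=1,i=14
  .#.##|#  b11=1 t=0,i=3
  .#.#.|#  b10=1 t=0,i=1
  .#..#|#  b9=1 t=0,i=14
  .#...|.  b8=0 t=2,i=13
  ..###|#  b7=1 t=1,i=1
  ..##.|#  b6=1 t=6,i=0
  ..#.#|.  b5=0 t=0,i=0
  ..#..|#  b4=1 t=0,i=13
  ...##|.  b3=0 t=2,i=0
  ...#.|.  b2=0 t=0,i=12
  ....#|#  b1=1 t=0,i=11
  .....|.  b0=0 t=6,i=7
  bits 10011001101000011000111011010010 = 2577501906

2577501906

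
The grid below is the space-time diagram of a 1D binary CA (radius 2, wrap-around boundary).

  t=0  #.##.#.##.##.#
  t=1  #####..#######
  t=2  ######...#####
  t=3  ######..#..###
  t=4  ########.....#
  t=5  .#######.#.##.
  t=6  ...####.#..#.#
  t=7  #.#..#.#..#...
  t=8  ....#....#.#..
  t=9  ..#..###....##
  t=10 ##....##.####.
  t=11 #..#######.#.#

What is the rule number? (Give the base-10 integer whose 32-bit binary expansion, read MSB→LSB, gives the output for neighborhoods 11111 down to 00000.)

3737477450

  #####|#  b31=1 t=1,i=0
  ####.|#  b30=1 t=1,i=3
  ###.#|.  b29=0 t=5,i=7
  ###..|#  b28=1 t=1,i=4
  ##.##|#  b27=1 t=0,i=1
  ##.#.|#  b26=1 t=0,i=4
  ##..#|#  b25=1 t=1,i=5
  ##...|.  b24=0 t=2,i=6
  #.###|#  b23=1 t=10,i=9
  #.##.|#  b22=1 t=0,i=2
  #.#.#|.  b21=0 t=0,i=5
  #.#..|.  b20=0 t=6,i=8
  #..##|.  b19=0 t=1,i=6
  #..#.|#  b18=1 t=3,i=7
  #...#|.  b17=0 t=2,i=7
  #....|#  b16=1 t=4,i=9
  .####|.  b15=0 t=1,i=8
  .###.|#  b14=1 t=9,i=6
  .##.#|#  b13=1 t=0,i=0
  .##..|.  b12=0 t=5,i=12
  .#.##|.  b11=0 t=0,i=6
  .#.#.|.  b10=0 t=6,i=12
  .#..#|.  b9=0 t=3,i=9
  .#...|#  b8=1 t=6,i=0
  ..###|.  b7=0 t=1,i=7
  ..##.|#  b6=1 t=9,i=12
  ..#.#|.  b5=0 t=6,i=11
  ..#..|.  b4=0 t=3,i=8
  ...##|#  b3=1 t=2,i=8
  ...#.|.  b2=0 t=7,i=13
  ....#|#  b1=1 t=4,i=11
  .....|.  b0=0 t=4,i=10
  bits 11011110110001010110000101001010 = 3737477450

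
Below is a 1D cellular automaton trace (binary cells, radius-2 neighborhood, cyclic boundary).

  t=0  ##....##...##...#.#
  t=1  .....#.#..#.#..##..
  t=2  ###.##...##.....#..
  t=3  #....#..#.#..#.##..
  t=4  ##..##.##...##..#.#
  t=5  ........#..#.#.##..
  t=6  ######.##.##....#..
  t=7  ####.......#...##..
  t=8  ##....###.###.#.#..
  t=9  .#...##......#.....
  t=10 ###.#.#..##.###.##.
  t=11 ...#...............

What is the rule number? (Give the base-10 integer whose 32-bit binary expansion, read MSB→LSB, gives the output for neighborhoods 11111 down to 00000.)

  nb #####: next=#  (t=6,i=2, bit31=1)
  nb ####.: next=.  (t=6,i=4, bit30=0)
  nb ###.#: next=.  (t=2,i=2, bit29=0)
  nb ###..: next=.  (t=0,i=1, bit28=0)
  nb ##.##: next=.  (t=2,i=3, bit27=0)
  nb ##.#.: next=#  (t=8,i=13, bit26=1)
  nb ##..#: next=.  (t=3,i=17, bit25=0)
  nb ##...: next=.  (t=0,i=2, bit24=0)
  nb #.###: next=.  (t=0,i=18, bit23=0)
  nb #.##.: next=.  (t=2,i=4, bit22=0)
  nb #.#.#: next=.  (t=5,i=13, bit21=0)
  nb #.#..: next=.  (t=1,i=7, bit20=0)
  nb #..##: next=.  (t=1,i=14, bit19=0)
  nb #..#.: next=#  (t=1,i=9, bit18=1)
  nb #...#: next=.  (t=0,i=9, bit17=0)
  nb #....: next=.  (t=0,i=3, bit16=0)
  nb .####: next=#  (t=6,i=1, bit15=1)
  nb .###.: next=.  (t=0,i=0, bit14=0)
  nb .##.#: next=.  (t=4,i=5, bit13=0)
  nb .##..: next=#  (t=0,i=7, bit12=1)
  nb .#.##: next=.  (t=0,i=17, bit11=0)
  nb .#.#.: next=.  (t=1,i=6, bit10=0)
  nb .#..#: next=.  (t=1,i=8, bit9=0)
  nb .#...: next=#  (t=3,i=1, bit8=1)
  nb ..###: next=#  (t=2,i=0, bit7=1)
  nb ..##.: next=.  (t=0,i=6, bit6=0)
  nb ..#.#: next=#  (t=0,i=16, bit5=1)
  nb ..#..: next=#  (t=2,i=16, bit4=1)
  nb ...##: next=#  (t=0,i=5, bit3=1)
  nb ...#.: next=#  (t=0,i=15, bit2=1)
  nb ....#: next=.  (t=0,i=4, bit1=0)
  nb .....: next=#  (t=1,i=0, bit0=1)
  bits 10000100000001001001000110111101 = 2214891965

2214891965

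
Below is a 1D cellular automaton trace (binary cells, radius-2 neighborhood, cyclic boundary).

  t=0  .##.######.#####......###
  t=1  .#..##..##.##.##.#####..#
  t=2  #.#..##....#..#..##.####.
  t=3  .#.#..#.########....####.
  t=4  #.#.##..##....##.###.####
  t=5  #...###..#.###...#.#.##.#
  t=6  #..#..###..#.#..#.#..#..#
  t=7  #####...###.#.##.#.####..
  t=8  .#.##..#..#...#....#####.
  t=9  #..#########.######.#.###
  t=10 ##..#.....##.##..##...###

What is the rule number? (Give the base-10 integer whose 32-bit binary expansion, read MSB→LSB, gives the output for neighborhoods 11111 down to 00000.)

1925551903

  [31] ##### => .  t=0,i=6
  [30] ####. => #  t=0,i=8
  [29] ###.# => #  t=0,i=9
  [28] ###.. => #  t=0,i=15
  [27] ##.## => .  t=0,i=0
  [26] ##.#. => .  t=2,i=24
  [25] ##..# => #  t=1,i=6
  [24] ##... => .  t=0,i=16
  [23] #.### => #  t=0,i=4
  [22] #.##. => #  t=0,i=1
  [21] #.#.# => .  t=2,i=0
  [20] #.#.. => .  t=1,i=1
  [19] #..## => .  t=1,i=3
  [18] #..#. => #  t=1,i=23
  [17] #...# => .  t=5,i=2
  [16] #.... => #  t=0,i=17
  [15] .#### => #  t=0,i=5
  [14] .###. => .  t=0,i=23
  [13] .##.# => .  t=0,i=2
  [12] .##.. => #  t=1,i=5
  [11] .#.## => .  t=3,i=7
  [10] .#.#. => #  t=1,i=0
  [9] .#..# => #  t=1,i=2
  [8] .#... => #  t=8,i=11
  [7] ..### => .  t=0,i=22
  [6] ..##. => .  t=1,i=4
  [5] ..#.# => .  t=1,i=24
  [4] ..#.. => #  t=2,i=11
  [3] ...## => #  t=0,i=21
  [2] ...#. => #  t=2,i=10
  [1] ....# => #  t=0,i=20
  [0] ..... => #  t=0,i=18
  bits 01110010110001011001011100011111 = 1925551903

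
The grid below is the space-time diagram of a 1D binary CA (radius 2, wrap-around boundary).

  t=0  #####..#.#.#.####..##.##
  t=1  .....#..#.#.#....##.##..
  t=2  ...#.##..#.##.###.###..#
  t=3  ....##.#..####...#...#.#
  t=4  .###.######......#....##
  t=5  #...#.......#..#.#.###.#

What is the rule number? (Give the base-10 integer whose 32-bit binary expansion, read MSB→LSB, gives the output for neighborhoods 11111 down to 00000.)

240725658

  [31] ##### => .  t=0,i=0
  [30] ####. => .  t=0,i=3
  [29] ###.# => .  t=2,i=16
  [28] ###.. => .  t=0,i=4
  [27] ##.## => #  t=0,i=21
  [26] ##.#. => #  t=3,i=6
  [25] ##..# => #  t=0,i=5
  [24] ##... => .  t=1,i=22
  [23] #.### => .  t=0,i=13
  [22] #.##. => #  t=1,i=20
  [21] #.#.# => .  t=0,i=9
  [20] #.#.. => #  t=1,i=12
  [19] #..## => #  t=0,i=18
  [18] #..#. => .  t=0,i=6
  [17] #...# => .  t=2,i=1
  [16] #.... => #  t=1,i=14
  [15] .#### => .  t=0,i=14
  [14] .###. => .  t=2,i=15
  [13] .##.# => #  t=0,i=20
  [12] .##.. => .  t=1,i=21
  [11] .#.## => #  t=0,i=12
  [10] .#.#. => #  t=0,i=8
  [9] .#..# => #  t=1,i=6
  [8] .#... => .  t=1,i=13
  [7] ..### => #  t=3,i=10
  [6] ..##. => .  t=0,i=19
  [5] ..#.# => .  t=0,i=7
  [4] ..#.. => #  t=1,i=5
  [3] ...## => #  t=1,i=16
  [2] ...#. => .  t=1,i=4
  [1] ....# => #  t=1,i=3
  [0] ..... => .  t=1,i=0
  bits 00001110010110010010111010011010 = 240725658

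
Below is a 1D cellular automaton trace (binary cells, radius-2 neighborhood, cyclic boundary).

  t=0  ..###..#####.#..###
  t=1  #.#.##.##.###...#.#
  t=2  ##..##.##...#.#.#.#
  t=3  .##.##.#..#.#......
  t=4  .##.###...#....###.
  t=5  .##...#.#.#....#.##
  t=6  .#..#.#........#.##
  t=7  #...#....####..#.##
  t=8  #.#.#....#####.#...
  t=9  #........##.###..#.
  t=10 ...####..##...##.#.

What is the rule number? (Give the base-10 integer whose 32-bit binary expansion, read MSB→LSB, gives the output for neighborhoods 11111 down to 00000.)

  nb #####: next=.  (t=0,i=9, bit31=0)
  nb ####.: next=#  (t=0,i=10, bit30=1)
  nb ###.#: next=#  (t=0,i=11, bit29=1)
  nb ###..: next=#  (t=0,i=4, bit28=1)
  nb ##.##: next=.  (t=1,i=6, bit27=0)
  nb ##.#.: next=#  (t=0,i=12, bit26=1)
  nb ##..#: next=#  (t=0,i=0, bit25=1)
  nb ##...: next=.  (t=1,i=13, bit24=0)
  nb #.###: next=.  (t=1,i=10, bit23=0)
  nb #.##.: next=#  (t=1,i=4, bit22=1)
  nb #.#.#: next=.  (t=1,i=2, bit21=0)
  nb #.#..: next=.  (t=0,i=13, bit20=0)
  nb #..##: next=.  (t=0,i=1, bit19=0)
  nb #..#.: next=.  (t=3,i=9, bit18=0)
  nb #...#: next=#  (t=1,i=14, bit17=1)
  nb #....: next=.  (t=3,i=14, bit16=0)
  nb .####: next=#  (t=0,i=8, bit15=1)
  nb .###.: next=.  (t=0,i=3, bit14=0)
  nb .##.#: next=#  (t=1,i=0, bit13=1)
  nb .##..: next=.  (t=2,i=8, bit12=0)
  nb .#.##: next=.  (t=1,i=3, bit11=0)
  nb .#.#.: next=.  (t=2,i=13, bit10=0)
  nb .#..#: next=.  (t=0,i=14, bit9=0)
  nb .#...: next=.  (t=3,i=13, bit8=0)
  nb ..###: next=#  (t=0,i=2, bit7=1)
  nb ..##.: next=#  (t=2,i=4, bit6=1)
  nb ..#.#: next=#  (t=1,i=16, bit5=1)
  nb ..#..: next=#  (t=4,i=10, bit4=1)
  nb ...##: next=.  (t=3,i=0, bit3=0)
  nb ...#.: next=.  (t=1,i=15, bit2=0)
  nb ....#: next=.  (t=3,i=18, bit1=0)
  nb .....: next=#  (t=3,i=15, bit0=1)
  bits 01110110010000101010000011110001 = 1984078065

1984078065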